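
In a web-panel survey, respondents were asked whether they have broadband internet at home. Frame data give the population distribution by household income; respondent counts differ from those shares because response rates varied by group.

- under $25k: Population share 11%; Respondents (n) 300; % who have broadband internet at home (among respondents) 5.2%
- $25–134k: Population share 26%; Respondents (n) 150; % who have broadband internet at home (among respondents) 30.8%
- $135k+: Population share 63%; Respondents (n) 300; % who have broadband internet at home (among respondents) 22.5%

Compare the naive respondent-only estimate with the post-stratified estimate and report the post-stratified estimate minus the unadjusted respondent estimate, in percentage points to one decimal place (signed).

Unadjusted (pooled respondent) estimate weights by respondent counts:
  (300/750)×5.2 + (150/750)×30.8 + (300/750)×22.5 = 17.24%
Post-stratified estimate weights by population shares:
  0.11×5.2 + 0.26×30.8 + 0.63×22.5 = 22.755%
Difference = 22.755 − 17.24 = 5.515 pp.

+5.5 percentage points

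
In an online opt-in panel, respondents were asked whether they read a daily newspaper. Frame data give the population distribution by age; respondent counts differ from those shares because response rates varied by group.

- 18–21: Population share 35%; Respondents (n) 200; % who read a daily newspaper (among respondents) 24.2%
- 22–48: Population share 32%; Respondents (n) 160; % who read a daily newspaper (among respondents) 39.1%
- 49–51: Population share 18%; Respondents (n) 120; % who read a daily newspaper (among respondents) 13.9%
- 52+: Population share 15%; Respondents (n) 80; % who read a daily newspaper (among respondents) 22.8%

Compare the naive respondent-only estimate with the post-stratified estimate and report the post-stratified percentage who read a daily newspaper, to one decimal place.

Without adjustment, the pooled respondent share is:
  (200/560)×24.2 + (160/560)×39.1 + (120/560)×13.9 + (80/560)×22.8 = 26.05%
Post-stratified estimate weights by population shares:
  0.35×24.2 + 0.32×39.1 + 0.18×13.9 + 0.15×22.8 = 26.904%

26.9%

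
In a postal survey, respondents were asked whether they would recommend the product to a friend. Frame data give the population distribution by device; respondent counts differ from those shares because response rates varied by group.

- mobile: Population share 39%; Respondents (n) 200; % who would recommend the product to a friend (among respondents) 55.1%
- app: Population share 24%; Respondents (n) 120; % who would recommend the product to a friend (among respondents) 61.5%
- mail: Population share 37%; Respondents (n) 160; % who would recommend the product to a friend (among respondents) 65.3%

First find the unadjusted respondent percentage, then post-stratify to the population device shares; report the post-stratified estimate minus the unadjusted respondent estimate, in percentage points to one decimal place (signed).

+0.3 percentage points

Without adjustment, the pooled respondent share is:
  (200/480)×55.1 + (120/480)×61.5 + (160/480)×65.3 = 60.1%
Post-stratified estimate weights by population shares:
  0.39×55.1 + 0.24×61.5 + 0.37×65.3 = 60.41%
Difference = 60.41 − 60.1 = 0.31 pp.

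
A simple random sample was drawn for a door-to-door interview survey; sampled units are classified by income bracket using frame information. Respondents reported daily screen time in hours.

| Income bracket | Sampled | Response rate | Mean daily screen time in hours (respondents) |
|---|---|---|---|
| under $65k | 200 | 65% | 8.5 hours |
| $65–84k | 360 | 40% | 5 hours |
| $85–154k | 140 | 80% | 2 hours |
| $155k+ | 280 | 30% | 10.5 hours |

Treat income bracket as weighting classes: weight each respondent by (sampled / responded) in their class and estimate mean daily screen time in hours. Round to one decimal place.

Inverse-response-rate weighting restores each class to its sampled count, so class totals weight by n_sampled:
  under $65k: 200 × 8.5 = 1700
  $65–84k: 360 × 5 = 1800
  $85–154k: 140 × 2 = 280
  $155k+: 280 × 10.5 = 2940
Adjusted estimate = 6720 / 980 = 6.85714 → 6.9.

6.9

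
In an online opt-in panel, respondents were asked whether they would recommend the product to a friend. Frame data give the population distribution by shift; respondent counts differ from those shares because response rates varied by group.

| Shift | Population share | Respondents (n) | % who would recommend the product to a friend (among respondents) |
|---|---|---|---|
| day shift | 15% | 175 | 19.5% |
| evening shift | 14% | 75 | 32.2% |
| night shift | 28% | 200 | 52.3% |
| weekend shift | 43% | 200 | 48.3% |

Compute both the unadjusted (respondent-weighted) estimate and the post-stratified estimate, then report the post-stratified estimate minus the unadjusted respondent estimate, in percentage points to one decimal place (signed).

+2.9 percentage points

Naive respondent-only estimate (weights = respondent counts):
  (175/650)×19.5 + (75/650)×32.2 + (200/650)×52.3 + (200/650)×48.3 = 39.9192%
Reweighting by population shift shares:
  0.15×19.5 + 0.14×32.2 + 0.28×52.3 + 0.43×48.3 = 42.846%
Difference = 42.846 − 39.9192 = 2.9268 pp.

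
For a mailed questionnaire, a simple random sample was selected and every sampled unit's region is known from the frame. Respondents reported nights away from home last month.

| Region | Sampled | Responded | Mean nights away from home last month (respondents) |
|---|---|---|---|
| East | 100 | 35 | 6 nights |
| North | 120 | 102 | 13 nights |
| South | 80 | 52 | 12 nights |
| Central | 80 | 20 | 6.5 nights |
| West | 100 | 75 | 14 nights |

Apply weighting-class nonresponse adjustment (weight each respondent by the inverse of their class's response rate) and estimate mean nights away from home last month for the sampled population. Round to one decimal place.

10.5

Class response rates: East 35/100 = 35%, North 102/120 = 85%, South 52/80 = 65%, Central 20/80 = 25%, West 75/100 = 75%.
Weighting each respondent by the inverse class response rate inflates each class back to its sampled size, so the class weight is n_sampled:
  East: 100 × 6 = 600
  North: 120 × 13 = 1560
  South: 80 × 12 = 960
  Central: 80 × 6.5 = 520
  West: 100 × 14 = 1400
Adjusted estimate = 5040 / 480 = 10.5 → 10.5.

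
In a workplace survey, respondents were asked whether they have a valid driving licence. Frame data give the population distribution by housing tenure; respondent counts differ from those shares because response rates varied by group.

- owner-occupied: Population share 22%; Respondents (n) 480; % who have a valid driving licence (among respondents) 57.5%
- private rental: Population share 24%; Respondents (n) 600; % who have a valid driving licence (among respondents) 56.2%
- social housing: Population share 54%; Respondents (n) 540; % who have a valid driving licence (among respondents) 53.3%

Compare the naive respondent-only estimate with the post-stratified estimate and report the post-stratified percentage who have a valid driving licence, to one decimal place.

Without adjustment, the pooled respondent share is:
  (480/1620)×57.5 + (600/1620)×56.2 + (540/1620)×53.3 = 55.6185%
Post-stratifying to population shares instead:
  0.22×57.5 + 0.24×56.2 + 0.54×53.3 = 54.92%

54.9%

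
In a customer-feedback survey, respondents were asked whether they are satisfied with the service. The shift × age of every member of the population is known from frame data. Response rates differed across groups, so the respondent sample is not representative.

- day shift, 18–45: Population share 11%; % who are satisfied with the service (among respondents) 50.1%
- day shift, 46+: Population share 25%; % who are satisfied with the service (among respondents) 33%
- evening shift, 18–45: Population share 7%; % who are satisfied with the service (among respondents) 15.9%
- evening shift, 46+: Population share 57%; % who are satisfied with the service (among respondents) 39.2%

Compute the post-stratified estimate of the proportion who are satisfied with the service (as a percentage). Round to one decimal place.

37.2%

Each cell contributes population-share × respondent value:
  day shift, 18–45: 0.11 × 50.1 = 5.511
  day shift, 46+: 0.25 × 33 = 8.25
  evening shift, 18–45: 0.07 × 15.9 = 1.113
  evening shift, 46+: 0.57 × 39.2 = 22.344
Post-stratified estimate = 37.218 → 37.2%.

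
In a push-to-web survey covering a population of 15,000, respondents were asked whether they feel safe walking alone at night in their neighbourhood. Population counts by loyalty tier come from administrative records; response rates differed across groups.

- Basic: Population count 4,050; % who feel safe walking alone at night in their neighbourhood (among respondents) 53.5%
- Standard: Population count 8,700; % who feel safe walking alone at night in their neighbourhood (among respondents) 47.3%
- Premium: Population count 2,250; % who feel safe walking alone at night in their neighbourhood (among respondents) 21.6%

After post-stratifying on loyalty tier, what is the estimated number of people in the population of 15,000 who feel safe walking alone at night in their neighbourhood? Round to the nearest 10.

Each cell contributes its population count × the respondent rate:
  Basic: 4,050 × 53.5% = 2166.75
  Standard: 8,700 × 47.3% = 4115.1
  Premium: 2,250 × 21.6% = 486
Estimated total = 6767.85 → 6,770.

6,770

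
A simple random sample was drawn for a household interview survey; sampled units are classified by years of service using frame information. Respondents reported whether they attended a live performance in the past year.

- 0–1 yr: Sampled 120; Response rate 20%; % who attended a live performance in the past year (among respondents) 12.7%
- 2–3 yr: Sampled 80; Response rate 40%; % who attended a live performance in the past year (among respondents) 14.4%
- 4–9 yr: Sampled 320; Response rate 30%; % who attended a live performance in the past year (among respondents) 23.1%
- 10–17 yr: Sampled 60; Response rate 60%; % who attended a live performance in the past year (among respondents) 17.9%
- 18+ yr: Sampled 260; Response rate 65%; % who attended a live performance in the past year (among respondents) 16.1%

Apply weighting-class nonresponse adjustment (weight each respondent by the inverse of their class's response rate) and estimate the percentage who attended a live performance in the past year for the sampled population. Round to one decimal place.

18.2%

With weight = n_sampled/n_responded per class, the weighted class total is n_sampled:
  0–1 yr: 120 × 12.7 = 1524
  2–3 yr: 80 × 14.4 = 1152
  4–9 yr: 320 × 23.1 = 7392
  10–17 yr: 60 × 17.9 = 1074
  18+ yr: 260 × 16.1 = 4186
Adjusted estimate = 15,328 / 840 = 18.2476 → 18.2%.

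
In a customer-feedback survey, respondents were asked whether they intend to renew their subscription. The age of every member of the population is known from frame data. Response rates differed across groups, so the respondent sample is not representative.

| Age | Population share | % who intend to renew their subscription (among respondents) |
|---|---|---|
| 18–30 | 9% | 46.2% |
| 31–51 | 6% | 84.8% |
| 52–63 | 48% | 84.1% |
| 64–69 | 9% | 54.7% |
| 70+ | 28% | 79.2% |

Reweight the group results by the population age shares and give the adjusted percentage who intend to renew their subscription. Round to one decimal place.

Weight each group's respondent value by its population share:
  18–30: 0.09 × 46.2 = 4.158
  31–51: 0.06 × 84.8 = 5.088
  52–63: 0.48 × 84.1 = 40.368
  64–69: 0.09 × 54.7 = 4.923
  70+: 0.28 × 79.2 = 22.176
Post-stratified estimate = 76.713 → 76.7%.

76.7%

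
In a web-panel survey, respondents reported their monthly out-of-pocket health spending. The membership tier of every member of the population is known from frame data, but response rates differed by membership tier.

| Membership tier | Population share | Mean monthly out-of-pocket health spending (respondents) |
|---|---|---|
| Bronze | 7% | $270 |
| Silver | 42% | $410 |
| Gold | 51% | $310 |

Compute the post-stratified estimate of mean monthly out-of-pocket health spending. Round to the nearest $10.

Each cell contributes population-share × respondent value:
  Bronze: 0.07 × 270 = 18.9
  Silver: 0.42 × 410 = 172.2
  Gold: 0.51 × 310 = 158.1
Post-stratified estimate = 349.2 → $350.

$350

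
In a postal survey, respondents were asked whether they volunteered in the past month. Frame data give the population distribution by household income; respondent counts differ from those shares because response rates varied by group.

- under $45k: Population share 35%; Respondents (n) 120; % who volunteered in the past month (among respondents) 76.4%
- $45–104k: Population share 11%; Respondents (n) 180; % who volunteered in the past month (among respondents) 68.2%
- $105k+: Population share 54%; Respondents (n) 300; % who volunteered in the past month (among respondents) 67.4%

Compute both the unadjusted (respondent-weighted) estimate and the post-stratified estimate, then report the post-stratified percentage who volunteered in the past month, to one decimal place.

Without adjustment, the pooled respondent share is:
  (120/600)×76.4 + (180/600)×68.2 + (300/600)×67.4 = 69.44%
Post-stratified estimate weights by population shares:
  0.35×76.4 + 0.11×68.2 + 0.54×67.4 = 70.638%

70.6%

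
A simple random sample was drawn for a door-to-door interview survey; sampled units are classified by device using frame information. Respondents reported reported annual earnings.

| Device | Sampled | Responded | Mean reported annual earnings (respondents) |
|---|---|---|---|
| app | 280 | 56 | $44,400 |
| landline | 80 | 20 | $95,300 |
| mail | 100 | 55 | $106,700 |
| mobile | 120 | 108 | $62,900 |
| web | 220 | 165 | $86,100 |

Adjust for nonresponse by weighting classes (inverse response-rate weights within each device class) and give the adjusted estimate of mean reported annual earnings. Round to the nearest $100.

$71,500

Class response rates: app 56/280 = 20%, landline 20/80 = 25%, mail 55/100 = 55%, mobile 108/120 = 90%, web 165/220 = 75%.
With weight = n_sampled/n_responded per class, the weighted class total is n_sampled:
  app: 280 × 44,400 = 12,432,000
  landline: 80 × 95,300 = 7,624,000
  mail: 100 × 106,700 = 10,670,000
  mobile: 120 × 62,900 = 7,548,000
  web: 220 × 86,100 = 18,942,000
Adjusted estimate = 57,216,000 / 800 = 71,520 → $71,500.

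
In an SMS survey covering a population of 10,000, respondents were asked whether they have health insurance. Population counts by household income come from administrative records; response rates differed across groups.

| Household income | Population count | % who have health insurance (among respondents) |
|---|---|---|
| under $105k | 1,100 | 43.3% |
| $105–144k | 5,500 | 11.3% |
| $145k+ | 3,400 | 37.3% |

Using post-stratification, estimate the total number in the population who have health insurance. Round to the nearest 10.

2,370

Estimated count per cell = population count × respondent percentage:
  under $105k: 1,100 × 43.3% = 476.3
  $105–144k: 5,500 × 11.3% = 621.5
  $145k+: 3,400 × 37.3% = 1268.2
Estimated total = 2366 → 2,370.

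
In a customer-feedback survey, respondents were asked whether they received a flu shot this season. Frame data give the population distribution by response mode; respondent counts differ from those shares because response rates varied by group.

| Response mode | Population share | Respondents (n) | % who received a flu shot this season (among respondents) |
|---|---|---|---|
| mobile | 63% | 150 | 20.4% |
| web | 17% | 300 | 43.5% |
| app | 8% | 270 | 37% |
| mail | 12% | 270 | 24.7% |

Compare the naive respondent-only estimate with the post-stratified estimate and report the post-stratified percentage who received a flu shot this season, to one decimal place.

26.2%

Naive respondent-only estimate (weights = respondent counts):
  (150/990)×20.4 + (300/990)×43.5 + (270/990)×37 + (270/990)×24.7 = 33.1%
Post-stratifying to population shares instead:
  0.63×20.4 + 0.17×43.5 + 0.08×37 + 0.12×24.7 = 26.171%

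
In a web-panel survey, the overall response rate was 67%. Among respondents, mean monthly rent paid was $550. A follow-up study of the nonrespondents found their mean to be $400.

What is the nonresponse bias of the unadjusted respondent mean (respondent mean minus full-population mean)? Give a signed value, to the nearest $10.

+$50

Nonresponse fraction = 1 − 0.67 = 0.33.
Bias = (nonresponse fraction) × (respondent mean − nonrespondent mean)
     = 0.33 × (550 − 400) = 0.33 × 150 = 49.5.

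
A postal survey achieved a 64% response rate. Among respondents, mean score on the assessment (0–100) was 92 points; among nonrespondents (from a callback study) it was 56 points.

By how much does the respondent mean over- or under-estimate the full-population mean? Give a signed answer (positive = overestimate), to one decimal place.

+13.0

Nonresponse fraction = 1 − 0.64 = 0.36.
Bias = (nonresponse fraction) × (respondent mean − nonrespondent mean)
     = 0.36 × (92 − 56) = 0.36 × 36 = 12.96.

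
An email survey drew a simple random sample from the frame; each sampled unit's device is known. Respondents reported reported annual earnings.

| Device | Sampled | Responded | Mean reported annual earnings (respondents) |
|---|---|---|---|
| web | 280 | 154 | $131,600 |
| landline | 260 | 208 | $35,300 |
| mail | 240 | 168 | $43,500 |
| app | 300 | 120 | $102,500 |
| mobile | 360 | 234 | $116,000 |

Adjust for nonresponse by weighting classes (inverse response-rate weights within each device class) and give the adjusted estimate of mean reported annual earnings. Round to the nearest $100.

Response rates by class: web 154/280 = 55%, landline 208/260 = 80%, mail 168/240 = 70%, app 120/300 = 40%, mobile 234/360 = 65%.
With weight = n_sampled/n_responded per class, the weighted class total is n_sampled:
  web: 280 × 131,600 = 36,848,000
  landline: 260 × 35,300 = 9,178,000
  mail: 240 × 43,500 = 10,440,000
  app: 300 × 102,500 = 30,750,000
  mobile: 360 × 116,000 = 41,760,000
Adjusted estimate = 128,976,000 / 1,440 = 89566.7 → $89,600.

$89,600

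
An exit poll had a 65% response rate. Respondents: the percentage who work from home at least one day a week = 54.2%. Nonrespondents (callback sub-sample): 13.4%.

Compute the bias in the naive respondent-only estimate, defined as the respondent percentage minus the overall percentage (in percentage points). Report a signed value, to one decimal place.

Nonresponse fraction = 1 − 0.65 = 0.35.
Bias = (nonresponse fraction) × (respondent percentage − nonrespondent percentage)
     = 0.35 × (54.2 − 13.4) = 0.35 × 40.8 = 14.28.

+14.3 percentage points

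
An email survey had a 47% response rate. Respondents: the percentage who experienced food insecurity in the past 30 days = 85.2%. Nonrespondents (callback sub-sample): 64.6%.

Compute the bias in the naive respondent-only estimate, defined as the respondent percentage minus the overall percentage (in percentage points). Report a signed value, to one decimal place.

Nonresponse fraction = 1 − 0.47 = 0.53.
Bias = (nonresponse fraction) × (respondent percentage − nonrespondent percentage)
     = 0.53 × (85.2 − 64.6) = 0.53 × 20.6 = 10.918.

+10.9 percentage points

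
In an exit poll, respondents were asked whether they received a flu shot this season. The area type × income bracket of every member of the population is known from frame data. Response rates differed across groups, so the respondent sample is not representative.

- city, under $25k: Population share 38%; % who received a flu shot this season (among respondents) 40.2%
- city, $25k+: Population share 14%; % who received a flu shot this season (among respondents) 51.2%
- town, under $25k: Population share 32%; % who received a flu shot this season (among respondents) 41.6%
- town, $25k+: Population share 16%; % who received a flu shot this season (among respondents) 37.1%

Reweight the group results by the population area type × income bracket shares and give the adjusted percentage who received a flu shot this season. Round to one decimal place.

41.7%

Reweight to the known area type × income bracket distribution:
  city, under $25k: 0.38 × 40.2 = 15.276
  city, $25k+: 0.14 × 51.2 = 7.168
  town, under $25k: 0.32 × 41.6 = 13.312
  town, $25k+: 0.16 × 37.1 = 5.936
Post-stratified estimate = 41.692 → 41.7%.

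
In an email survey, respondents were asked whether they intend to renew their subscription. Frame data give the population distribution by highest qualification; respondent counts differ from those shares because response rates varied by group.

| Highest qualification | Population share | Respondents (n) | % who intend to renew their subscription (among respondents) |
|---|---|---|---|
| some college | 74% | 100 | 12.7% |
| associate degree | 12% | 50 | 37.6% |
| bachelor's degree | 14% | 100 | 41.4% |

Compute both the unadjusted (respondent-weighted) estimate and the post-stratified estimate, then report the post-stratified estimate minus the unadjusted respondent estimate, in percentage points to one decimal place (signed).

-9.5 percentage points

Without adjustment, the pooled respondent share is:
  (100/250)×12.7 + (50/250)×37.6 + (100/250)×41.4 = 29.16%
Post-stratified estimate weights by population shares:
  0.74×12.7 + 0.12×37.6 + 0.14×41.4 = 19.706%
Difference = 19.706 − 29.16 = -9.454 pp.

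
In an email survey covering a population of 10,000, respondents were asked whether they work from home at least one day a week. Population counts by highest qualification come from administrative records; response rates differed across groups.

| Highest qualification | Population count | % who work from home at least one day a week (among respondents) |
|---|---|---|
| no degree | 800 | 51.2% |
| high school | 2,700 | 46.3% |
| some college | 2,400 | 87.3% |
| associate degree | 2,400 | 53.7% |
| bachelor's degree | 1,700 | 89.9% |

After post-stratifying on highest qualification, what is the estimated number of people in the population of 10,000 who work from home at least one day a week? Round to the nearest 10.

6,570

Each cell contributes its population count × the respondent rate:
  no degree: 800 × 51.2% = 409.6
  high school: 2,700 × 46.3% = 1250.1
  some college: 2,400 × 87.3% = 2095.2
  associate degree: 2,400 × 53.7% = 1288.8
  bachelor's degree: 1,700 × 89.9% = 1528.3
Estimated total = 6572 → 6,570.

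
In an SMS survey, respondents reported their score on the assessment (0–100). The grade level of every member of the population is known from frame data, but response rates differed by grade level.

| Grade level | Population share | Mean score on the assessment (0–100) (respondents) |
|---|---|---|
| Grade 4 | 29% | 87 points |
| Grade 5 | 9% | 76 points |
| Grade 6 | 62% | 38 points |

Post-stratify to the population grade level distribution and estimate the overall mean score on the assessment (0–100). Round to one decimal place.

Each cell contributes population-share × respondent value:
  Grade 4: 0.29 × 87 = 25.23
  Grade 5: 0.09 × 76 = 6.84
  Grade 6: 0.62 × 38 = 23.56
Post-stratified estimate = 55.63 → 55.6.

55.6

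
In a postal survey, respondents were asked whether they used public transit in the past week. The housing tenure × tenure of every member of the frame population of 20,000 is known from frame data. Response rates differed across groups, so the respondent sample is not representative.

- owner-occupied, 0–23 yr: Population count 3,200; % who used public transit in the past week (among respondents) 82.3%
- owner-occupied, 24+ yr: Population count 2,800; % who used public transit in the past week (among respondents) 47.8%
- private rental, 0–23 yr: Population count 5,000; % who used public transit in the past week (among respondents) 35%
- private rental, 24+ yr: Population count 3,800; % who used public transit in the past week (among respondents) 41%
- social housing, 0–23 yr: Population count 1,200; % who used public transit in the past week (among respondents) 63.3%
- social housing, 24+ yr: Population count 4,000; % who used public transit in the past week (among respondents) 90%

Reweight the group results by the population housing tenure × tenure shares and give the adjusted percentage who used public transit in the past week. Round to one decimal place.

58.2%

Post-stratification weights by population share, not respondent share:
  owner-occupied, 0–23 yr: (3,200/20,000) × 82.3 = 13.168
  owner-occupied, 24+ yr: (2,800/20,000) × 47.8 = 6.692
  private rental, 0–23 yr: (5,000/20,000) × 35 = 8.75
  private rental, 24+ yr: (3,800/20,000) × 41 = 7.79
  social housing, 0–23 yr: (1,200/20,000) × 63.3 = 3.798
  social housing, 24+ yr: (4,000/20,000) × 90 = 18
Post-stratified estimate = 58.198 → 58.2%.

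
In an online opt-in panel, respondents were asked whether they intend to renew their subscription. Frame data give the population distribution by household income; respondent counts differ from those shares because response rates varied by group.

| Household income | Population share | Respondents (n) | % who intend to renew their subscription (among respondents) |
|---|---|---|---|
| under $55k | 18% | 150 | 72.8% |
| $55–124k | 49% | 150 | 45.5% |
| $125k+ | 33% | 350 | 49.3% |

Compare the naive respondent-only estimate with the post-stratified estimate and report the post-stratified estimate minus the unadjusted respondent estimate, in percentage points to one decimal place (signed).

-2.2 percentage points

Unadjusted (pooled respondent) estimate weights by respondent counts:
  (150/650)×72.8 + (150/650)×45.5 + (350/650)×49.3 = 53.8462%
Post-stratifying to population shares instead:
  0.18×72.8 + 0.49×45.5 + 0.33×49.3 = 51.668%
Difference = 51.668 − 53.8462 = -2.1782 pp.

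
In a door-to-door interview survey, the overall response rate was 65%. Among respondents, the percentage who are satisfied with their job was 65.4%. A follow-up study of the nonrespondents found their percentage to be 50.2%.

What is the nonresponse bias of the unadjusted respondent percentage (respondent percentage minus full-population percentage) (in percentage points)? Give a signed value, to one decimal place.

+5.3 percentage points

Nonresponse fraction = 1 − 0.65 = 0.35.
Bias = (nonresponse fraction) × (respondent percentage − nonrespondent percentage)
     = 0.35 × (65.4 − 50.2) = 0.35 × 15.2 = 5.32.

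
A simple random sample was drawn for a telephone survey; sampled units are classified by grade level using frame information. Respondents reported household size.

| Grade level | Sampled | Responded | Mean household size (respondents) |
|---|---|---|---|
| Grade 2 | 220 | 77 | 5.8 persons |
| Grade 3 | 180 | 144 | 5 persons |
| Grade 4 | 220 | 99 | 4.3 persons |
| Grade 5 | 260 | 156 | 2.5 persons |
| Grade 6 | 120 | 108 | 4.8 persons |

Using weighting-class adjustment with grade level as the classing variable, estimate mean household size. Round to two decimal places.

Class response rates: Grade 2 77/220 = 35%, Grade 3 144/180 = 80%, Grade 4 99/220 = 45%, Grade 5 156/260 = 60%, Grade 6 108/120 = 90%.
Each respondent's weight = sampled/responded in their class; summing within a class gives n_sampled, so:
  Grade 2: 220 × 5.8 = 1276
  Grade 3: 180 × 5 = 900
  Grade 4: 220 × 4.3 = 946
  Grade 5: 260 × 2.5 = 650
  Grade 6: 120 × 4.8 = 576
Adjusted estimate = 4348 / 1,000 = 4.348 → 4.35.

4.35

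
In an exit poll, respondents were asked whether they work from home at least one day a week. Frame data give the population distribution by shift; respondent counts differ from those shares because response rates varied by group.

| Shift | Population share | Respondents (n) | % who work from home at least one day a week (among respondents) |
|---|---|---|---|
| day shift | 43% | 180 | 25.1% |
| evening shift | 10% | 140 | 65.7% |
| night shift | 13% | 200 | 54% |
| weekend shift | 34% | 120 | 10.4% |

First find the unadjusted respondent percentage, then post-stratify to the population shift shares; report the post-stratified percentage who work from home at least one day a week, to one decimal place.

27.9%

Naive respondent-only estimate (weights = respondent counts):
  (180/640)×25.1 + (140/640)×65.7 + (200/640)×54 + (120/640)×10.4 = 40.2563%
Post-stratifying to population shares instead:
  0.43×25.1 + 0.1×65.7 + 0.13×54 + 0.34×10.4 = 27.919%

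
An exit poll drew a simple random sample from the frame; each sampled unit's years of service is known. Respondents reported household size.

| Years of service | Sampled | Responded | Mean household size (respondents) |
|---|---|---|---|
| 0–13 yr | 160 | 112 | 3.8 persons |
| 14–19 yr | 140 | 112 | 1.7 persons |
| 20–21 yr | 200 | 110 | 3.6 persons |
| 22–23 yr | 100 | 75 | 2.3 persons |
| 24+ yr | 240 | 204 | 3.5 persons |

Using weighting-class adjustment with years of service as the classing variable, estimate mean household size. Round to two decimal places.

Response rates by class: 0–13 yr 112/160 = 70%, 14–19 yr 112/140 = 80%, 20–21 yr 110/200 = 55%, 22–23 yr 75/100 = 75%, 24+ yr 204/240 = 85%.
With weight = n_sampled/n_responded per class, the weighted class total is n_sampled:
  0–13 yr: 160 × 3.8 = 608
  14–19 yr: 140 × 1.7 = 238
  20–21 yr: 200 × 3.6 = 720
  22–23 yr: 100 × 2.3 = 230
  24+ yr: 240 × 3.5 = 840
Adjusted estimate = 2636 / 840 = 3.13809 → 3.14.

3.14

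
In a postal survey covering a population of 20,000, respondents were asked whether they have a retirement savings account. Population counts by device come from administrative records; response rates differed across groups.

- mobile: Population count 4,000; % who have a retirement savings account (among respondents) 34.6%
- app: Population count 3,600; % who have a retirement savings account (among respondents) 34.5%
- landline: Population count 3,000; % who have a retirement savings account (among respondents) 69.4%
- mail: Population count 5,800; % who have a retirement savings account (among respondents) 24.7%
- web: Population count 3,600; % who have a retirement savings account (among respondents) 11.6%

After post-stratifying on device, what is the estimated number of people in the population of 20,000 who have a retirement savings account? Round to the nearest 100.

6,600

Estimated count per cell = population count × respondent percentage:
  mobile: 4,000 × 34.6% = 1384
  app: 3,600 × 34.5% = 1242
  landline: 3,000 × 69.4% = 2082
  mail: 5,800 × 24.7% = 1432.6
  web: 3,600 × 11.6% = 417.6
Estimated total = 6558.2 → 6,600.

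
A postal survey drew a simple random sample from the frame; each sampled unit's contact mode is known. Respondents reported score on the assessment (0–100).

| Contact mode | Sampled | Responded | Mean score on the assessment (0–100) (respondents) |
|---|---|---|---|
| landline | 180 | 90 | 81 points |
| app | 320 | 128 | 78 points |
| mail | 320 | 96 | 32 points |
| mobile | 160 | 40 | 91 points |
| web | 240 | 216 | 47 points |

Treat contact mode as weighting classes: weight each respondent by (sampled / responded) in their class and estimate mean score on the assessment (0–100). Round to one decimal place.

62.0

Class response rates: landline 90/180 = 50%, app 128/320 = 40%, mail 96/320 = 30%, mobile 40/160 = 25%, web 216/240 = 90%.
Each respondent's weight = sampled/responded in their class; summing within a class gives n_sampled, so:
  landline: 180 × 81 = 14,580
  app: 320 × 78 = 24,960
  mail: 320 × 32 = 10,240
  mobile: 160 × 91 = 14,560
  web: 240 × 47 = 11,280
Adjusted estimate = 75,620 / 1,220 = 61.9836 → 62.0.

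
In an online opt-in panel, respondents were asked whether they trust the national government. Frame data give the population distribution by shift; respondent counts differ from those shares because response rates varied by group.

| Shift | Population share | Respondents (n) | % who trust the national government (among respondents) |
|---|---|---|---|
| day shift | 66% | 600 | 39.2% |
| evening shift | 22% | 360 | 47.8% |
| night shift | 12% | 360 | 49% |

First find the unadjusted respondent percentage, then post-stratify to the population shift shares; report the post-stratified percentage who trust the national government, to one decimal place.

Unadjusted (pooled respondent) estimate weights by respondent counts:
  (600/1320)×39.2 + (360/1320)×47.8 + (360/1320)×49 = 44.2182%
Post-stratified estimate weights by population shares:
  0.66×39.2 + 0.22×47.8 + 0.12×49 = 42.268%

42.3%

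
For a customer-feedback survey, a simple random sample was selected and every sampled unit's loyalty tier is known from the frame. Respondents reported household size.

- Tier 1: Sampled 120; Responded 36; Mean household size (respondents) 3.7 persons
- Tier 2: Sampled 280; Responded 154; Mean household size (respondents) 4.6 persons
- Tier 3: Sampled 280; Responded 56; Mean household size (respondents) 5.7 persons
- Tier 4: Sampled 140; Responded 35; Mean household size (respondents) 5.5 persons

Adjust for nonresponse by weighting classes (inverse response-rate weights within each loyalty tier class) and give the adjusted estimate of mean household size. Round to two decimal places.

Class response rates: Tier 1 36/120 = 30%, Tier 2 154/280 = 55%, Tier 3 56/280 = 20%, Tier 4 35/140 = 25%.
Weighting each respondent by the inverse class response rate inflates each class back to its sampled size, so the class weight is n_sampled:
  Tier 1: 120 × 3.7 = 444
  Tier 2: 280 × 4.6 = 1288
  Tier 3: 280 × 5.7 = 1596
  Tier 4: 140 × 5.5 = 770
Adjusted estimate = 4098 / 820 = 4.99756 → 5.00.

5.00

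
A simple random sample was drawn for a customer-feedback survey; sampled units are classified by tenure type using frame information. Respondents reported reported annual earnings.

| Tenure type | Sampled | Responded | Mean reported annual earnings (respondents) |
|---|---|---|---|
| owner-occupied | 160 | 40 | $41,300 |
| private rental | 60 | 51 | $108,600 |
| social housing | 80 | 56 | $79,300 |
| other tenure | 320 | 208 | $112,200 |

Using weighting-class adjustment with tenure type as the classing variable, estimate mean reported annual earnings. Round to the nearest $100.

$89,300

Response rates by class: owner-occupied 40/160 = 25%, private rental 51/60 = 85%, social housing 56/80 = 70%, other tenure 208/320 = 65%.
Weighting each respondent by the inverse class response rate inflates each class back to its sampled size, so the class weight is n_sampled:
  owner-occupied: 160 × 41,300 = 6,608,000
  private rental: 60 × 108,600 = 6,516,000
  social housing: 80 × 79,300 = 6,344,000
  other tenure: 320 × 112,200 = 35,904,000
Adjusted estimate = 55,372,000 / 620 = 89309.7 → $89,300.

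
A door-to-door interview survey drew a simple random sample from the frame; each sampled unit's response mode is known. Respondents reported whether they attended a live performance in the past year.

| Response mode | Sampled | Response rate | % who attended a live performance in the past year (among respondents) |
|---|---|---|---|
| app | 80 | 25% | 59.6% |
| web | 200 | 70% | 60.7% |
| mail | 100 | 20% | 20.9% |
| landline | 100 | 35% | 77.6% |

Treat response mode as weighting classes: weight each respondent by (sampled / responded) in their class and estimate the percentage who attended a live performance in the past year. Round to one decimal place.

55.7%

Inverse-response-rate weighting restores each class to its sampled count, so class totals weight by n_sampled:
  app: 80 × 59.6 = 4768
  web: 200 × 60.7 = 12,140
  mail: 100 × 20.9 = 2090
  landline: 100 × 77.6 = 7760
Adjusted estimate = 26,758 / 480 = 55.7458 → 55.7%.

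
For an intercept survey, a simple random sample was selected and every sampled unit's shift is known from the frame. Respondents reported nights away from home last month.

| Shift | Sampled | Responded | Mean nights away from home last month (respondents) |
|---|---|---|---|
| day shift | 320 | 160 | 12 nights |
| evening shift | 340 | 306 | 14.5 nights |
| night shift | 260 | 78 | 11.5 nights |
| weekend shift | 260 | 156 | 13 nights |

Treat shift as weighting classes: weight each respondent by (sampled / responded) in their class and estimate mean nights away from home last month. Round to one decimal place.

Class response rates: day shift 160/320 = 50%, evening shift 306/340 = 90%, night shift 78/260 = 30%, weekend shift 156/260 = 60%.
Each respondent's weight = sampled/responded in their class; summing within a class gives n_sampled, so:
  day shift: 320 × 12 = 3840
  evening shift: 340 × 14.5 = 4930
  night shift: 260 × 11.5 = 2990
  weekend shift: 260 × 13 = 3380
Adjusted estimate = 15,140 / 1,180 = 12.8305 → 12.8.

12.8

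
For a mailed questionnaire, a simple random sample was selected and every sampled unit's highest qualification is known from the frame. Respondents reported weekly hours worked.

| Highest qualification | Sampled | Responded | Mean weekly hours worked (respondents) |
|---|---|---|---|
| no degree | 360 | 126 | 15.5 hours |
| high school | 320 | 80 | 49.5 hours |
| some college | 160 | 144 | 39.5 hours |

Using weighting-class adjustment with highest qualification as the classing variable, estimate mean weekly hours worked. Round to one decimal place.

Class response rates: no degree 126/360 = 35%, high school 80/320 = 25%, some college 144/160 = 90%.
Inverse-response-rate weighting restores each class to its sampled count, so class totals weight by n_sampled:
  no degree: 360 × 15.5 = 5580
  high school: 320 × 49.5 = 15,840
  some college: 160 × 39.5 = 6320
Adjusted estimate = 27,740 / 840 = 33.0238 → 33.0.

33.0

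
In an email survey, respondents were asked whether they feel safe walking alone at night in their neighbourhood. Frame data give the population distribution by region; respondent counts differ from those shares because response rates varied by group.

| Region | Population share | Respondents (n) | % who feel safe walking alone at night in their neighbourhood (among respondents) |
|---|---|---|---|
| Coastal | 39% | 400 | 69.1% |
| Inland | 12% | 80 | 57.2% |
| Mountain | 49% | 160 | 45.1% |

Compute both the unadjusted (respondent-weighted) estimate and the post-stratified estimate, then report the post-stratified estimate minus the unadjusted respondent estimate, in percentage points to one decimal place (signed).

Without adjustment, the pooled respondent share is:
  (400/640)×69.1 + (80/640)×57.2 + (160/640)×45.1 = 61.6125%
Post-stratifying to population shares instead:
  0.39×69.1 + 0.12×57.2 + 0.49×45.1 = 55.912%
Difference = 55.912 − 61.6125 = -5.7005 pp.

-5.7 percentage points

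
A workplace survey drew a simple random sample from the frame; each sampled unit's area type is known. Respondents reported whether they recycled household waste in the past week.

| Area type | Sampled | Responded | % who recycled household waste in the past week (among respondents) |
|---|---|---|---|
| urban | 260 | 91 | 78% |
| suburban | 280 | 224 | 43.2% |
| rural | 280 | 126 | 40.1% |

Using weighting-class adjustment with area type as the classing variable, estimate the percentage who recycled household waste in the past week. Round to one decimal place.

53.2%

Response rates by class: urban 91/260 = 35%, suburban 224/280 = 80%, rural 126/280 = 45%.
Each respondent's weight = sampled/responded in their class; summing within a class gives n_sampled, so:
  urban: 260 × 78 = 20,280
  suburban: 280 × 43.2 = 12,096
  rural: 280 × 40.1 = 11,228
Adjusted estimate = 43,604 / 820 = 53.1756 → 53.2%.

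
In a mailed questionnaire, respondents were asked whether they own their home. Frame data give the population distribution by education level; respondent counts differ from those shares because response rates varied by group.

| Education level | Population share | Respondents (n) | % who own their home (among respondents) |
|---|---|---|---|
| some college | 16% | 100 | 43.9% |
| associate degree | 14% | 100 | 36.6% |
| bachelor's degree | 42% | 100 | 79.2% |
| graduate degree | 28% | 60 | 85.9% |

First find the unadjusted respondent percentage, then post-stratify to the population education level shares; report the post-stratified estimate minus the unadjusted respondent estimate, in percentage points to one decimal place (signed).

Without adjustment, the pooled respondent share is:
  (100/360)×43.9 + (100/360)×36.6 + (100/360)×79.2 + (60/360)×85.9 = 58.6778%
Post-stratified estimate weights by population shares:
  0.16×43.9 + 0.14×36.6 + 0.42×79.2 + 0.28×85.9 = 69.464%
Difference = 69.464 − 58.6778 = 10.7862 pp.

+10.8 percentage points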